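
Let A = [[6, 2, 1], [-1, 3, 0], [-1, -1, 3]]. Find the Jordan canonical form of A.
The characteristic polynomial is det(xI - A) = (x - 4)^3, so the eigenvalues are 4 (algebraic multiplicity 3).

For λ = 4: rank(A - 4I) = 2, rank((A - 4I)^2) = 1, rank((A - 4I)^3) = 0. The eigenspace has dimension 3 - 2 = 1, so there is 1 Jordan block; the rank sequence gives block sizes [3].

Assembling the blocks gives the Jordan form J above.

J = [[4, 1, 0], [0, 4, 1], [0, 0, 4]]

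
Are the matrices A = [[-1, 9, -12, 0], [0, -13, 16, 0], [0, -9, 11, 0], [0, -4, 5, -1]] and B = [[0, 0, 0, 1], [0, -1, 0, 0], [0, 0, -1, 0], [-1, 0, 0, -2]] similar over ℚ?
No.

Both have characteristic polynomial (x + 1)^4, but the minimal polynomial of A is (x + 1)^3 while the minimal polynomial of B is (x + 1)^2. The minimal polynomial is a similarity invariant, so A and B are not similar.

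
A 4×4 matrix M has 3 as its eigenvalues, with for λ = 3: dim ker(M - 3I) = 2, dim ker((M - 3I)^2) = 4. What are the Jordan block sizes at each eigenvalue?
Jordan blocks: (3, 2), (3, 2)

λ = 3: successive nullity increments [2, 2] count blocks of size ≥ k; block sizes are [2, 2].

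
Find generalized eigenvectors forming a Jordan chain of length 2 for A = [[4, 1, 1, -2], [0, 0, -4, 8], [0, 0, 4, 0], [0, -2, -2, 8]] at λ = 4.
v_1 = [[0, 1, 2, 1]]^T, v_2 = [[1, -4, 0, -2]]^T

We seek v_1 ∈ ker((A - 4I)^2) \ ker(A - 4I), then set v_{i+1} = (A - 4I) v_i.

One such chain is v_1 = [[0, 1, 2, 1]]^T, v_2 = [[1, -4, 0, -2]]^T. Check: (A - 4I) v_2 = [[0, 0, 0, 0]]^T = 0.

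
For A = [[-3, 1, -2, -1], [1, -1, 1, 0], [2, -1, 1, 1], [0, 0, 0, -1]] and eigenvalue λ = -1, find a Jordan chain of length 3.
We seek v_1 ∈ ker((A + I)^3) \ ker((A + I)^2), then set v_{i+1} = (A + I) v_i.

One such chain is v_1 = [[0, 0, 1, 0]]^T, v_2 = [[-2, 1, 2, 0]]^T, v_3 = [[1, 0, -1, 0]]^T. Check: (A + I) v_3 = [[0, 0, 0, 0]]^T = 0.

v_1 = [[0, 0, 1, 0]]^T, v_2 = [[-2, 1, 2, 0]]^T, v_3 = [[1, 0, -1, 0]]^T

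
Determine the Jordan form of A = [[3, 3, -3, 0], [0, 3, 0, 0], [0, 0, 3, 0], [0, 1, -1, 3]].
The characteristic polynomial is det(xI - A) = (x - 3)^4, so the eigenvalues are 3 (algebraic multiplicity 4).

For λ = 3: rank(A - 3I) = 1, rank((A - 3I)^2) = 0. The eigenspace has dimension 4 - 1 = 3, so there are 3 Jordan blocks; the rank sequence gives block sizes [2, 1, 1].

Assembling the blocks gives the Jordan form J above.

J = [[3, 1, 0, 0], [0, 3, 0, 0], [0, 0, 3, 0], [0, 0, 0, 3]]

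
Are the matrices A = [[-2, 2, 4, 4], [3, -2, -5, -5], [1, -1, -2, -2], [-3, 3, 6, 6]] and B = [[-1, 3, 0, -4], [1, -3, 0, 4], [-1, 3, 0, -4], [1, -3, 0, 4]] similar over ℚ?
No.

Both have characteristic polynomial x^4, but the minimal polynomial of A is x^3 while the minimal polynomial of B is x^2. The minimal polynomial is a similarity invariant, so A and B are not similar.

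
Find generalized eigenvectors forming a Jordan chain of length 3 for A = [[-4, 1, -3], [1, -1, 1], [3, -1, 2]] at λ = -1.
v_1 = [[0, 0, 1]]^T, v_2 = [[-3, 1, 3]]^T, v_3 = [[1, 0, -1]]^T

We seek v_1 ∈ ker((A + I)^3) \ ker((A + I)^2), then set v_{i+1} = (A + I) v_i.

One such chain is v_1 = [[0, 0, 1]]^T, v_2 = [[-3, 1, 3]]^T, v_3 = [[1, 0, -1]]^T. Check: (A + I) v_3 = [[0, 0, 0]]^T = 0.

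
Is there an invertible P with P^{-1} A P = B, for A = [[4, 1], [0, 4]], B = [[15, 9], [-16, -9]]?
trace(A) = 8 but trace(B) = 6. The trace is a similarity invariant, so A and B are not similar.

No.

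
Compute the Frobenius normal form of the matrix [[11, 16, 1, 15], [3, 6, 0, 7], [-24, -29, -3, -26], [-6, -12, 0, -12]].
The invariant factors of A (the non-unit diagonal entries of the Smith normal form of xI - A over ℚ[x]) are (x - 2)(x^3 - 3x - 3), each dividing the next. The characteristic polynomial is their product, (x - 2)(x^3 - 3x - 3).

The rational canonical form is the block-diagonal matrix of companion matrices C(f_i):
R = [[0, 0, 0, -6], [1, 0, 0, -3], [0, 1, 0, 3], [0, 0, 1, 2]].

Note the characteristic polynomial does not split into linear factors over ℚ, so A has no Jordan form over ℚ; the rational canonical form exists over any field.

R = [[0, 0, 0, -6], [1, 0, 0, -3], [0, 1, 0, 3], [0, 0, 1, 2]]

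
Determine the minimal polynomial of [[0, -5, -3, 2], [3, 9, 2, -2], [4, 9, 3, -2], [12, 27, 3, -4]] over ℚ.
m_A(x) = (x - 2)^3

The characteristic polynomial factors as (x - 2)^4. The minimal polynomial is ∏(x - λ)^{k_λ} where k_λ is the size of the largest Jordan block at λ.

For λ = 2: rank(A - 2I) = 2, and the largest Jordan block has size 3 (the smallest k with rank((A - 2I)^k) = rank((A - 2I)^(k+1))).

So m_A(x) = (x - 2)^3.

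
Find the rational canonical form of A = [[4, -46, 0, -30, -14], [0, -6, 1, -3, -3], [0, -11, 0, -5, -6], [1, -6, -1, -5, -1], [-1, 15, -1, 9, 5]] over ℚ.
The invariant factors of A (the non-unit diagonal entries of the Smith normal form of xI - A over ℚ[x]) are (x + 1)^2(x^3 + 2x + 2), each dividing the next. The characteristic polynomial is their product, (x + 1)^2(x^3 + 2x + 2).

The rational canonical form is the block-diagonal matrix of companion matrices C(f_i):
R = [[0, 0, 0, 0, -2], [1, 0, 0, 0, -6], [0, 1, 0, 0, -6], [0, 0, 1, 0, -3], [0, 0, 0, 1, -2]].

Note the characteristic polynomial does not split into linear factors over ℚ, so A has no Jordan form over ℚ; the rational canonical form exists over any field.

R = [[0, 0, 0, 0, -2], [1, 0, 0, 0, -6], [0, 1, 0, 0, -6], [0, 0, 1, 0, -3], [0, 0, 0, 1, -2]]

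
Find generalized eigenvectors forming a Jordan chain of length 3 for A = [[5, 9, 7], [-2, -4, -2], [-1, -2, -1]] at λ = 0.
v_1 = [[-3, 1, 0]]^T, v_2 = [[-6, 2, 1]]^T, v_3 = [[-5, 2, 1]]^T

We seek v_1 ∈ ker(A^3) \ ker(A^2), then set v_{i+1} = A v_i.

One such chain is v_1 = [[-3, 1, 0]]^T, v_2 = [[-6, 2, 1]]^T, v_3 = [[-5, 2, 1]]^T. Check: A v_3 = [[0, 0, 0]]^T = 0.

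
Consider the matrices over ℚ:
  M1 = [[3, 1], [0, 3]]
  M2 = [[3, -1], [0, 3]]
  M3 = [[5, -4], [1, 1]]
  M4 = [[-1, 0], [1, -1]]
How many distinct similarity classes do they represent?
2 classes: {M1, M2, M3}, {M4}

Characteristic polynomials: χ_{M1} = (x - 3)^2, χ_{M2} = (x - 3)^2, χ_{M3} = (x - 3)^2, χ_{M4} = (x + 1)^2.

{M1, M2, M3}: invariant factors (x - 3)^2.

{M4}: invariant factors (x + 1)^2.

Matrices are similar if and only if their invariant-factor lists agree; the partition into similarity classes is {M1, M2, M3}, {M4}.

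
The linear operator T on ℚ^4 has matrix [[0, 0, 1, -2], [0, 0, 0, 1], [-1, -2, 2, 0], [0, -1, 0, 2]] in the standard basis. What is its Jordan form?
J = [[1, 1, 0, 0], [0, 1, 0, 0], [0, 0, 1, 1], [0, 0, 0, 1]]

The characteristic polynomial is det(xI - A) = (x - 1)^4, so the eigenvalues are 1 (algebraic multiplicity 4).

For λ = 1: rank(A - I) = 2, rank((A - I)^2) = 0. The eigenspace has dimension 4 - 2 = 2, so there are 2 Jordan blocks; the rank sequence gives block sizes [2, 2].

Assembling the blocks gives the Jordan form J above.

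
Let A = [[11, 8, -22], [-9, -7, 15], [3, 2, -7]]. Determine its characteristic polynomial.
xI - A = [[x - 11, -8, 22], [9, x + 7, -15], [-3, -2, x + 7]].

Expanding det(xI - A) along the first row:
det(xI - A) = + (x - 11)·det([[x + 7, -15], [-2, x + 7]]) - (-8)·det([[9, -15], [-3, x + 7]]) + (22)·det([[9, x + 7], [-3, -2]]).

Evaluating gives χ_A(x) = x^3 + 3x^2 + 3x + 1 = (x + 1)^3.

χ_A(x) = (x + 1)^3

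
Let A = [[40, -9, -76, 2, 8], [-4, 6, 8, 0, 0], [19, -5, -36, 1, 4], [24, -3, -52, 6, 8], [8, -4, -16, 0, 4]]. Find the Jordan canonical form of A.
The characteristic polynomial is det(xI - A) = (x - 4)^5, so the eigenvalues are 4 (algebraic multiplicity 5).

For λ = 4: rank(A - 4I) = 2, rank((A - 4I)^2) = 0. The eigenspace has dimension 5 - 2 = 3, so there are 3 Jordan blocks; the rank sequence gives block sizes [2, 2, 1].

Assembling the blocks gives the Jordan form J above.

J = [[4, 1, 0, 0, 0], [0, 4, 0, 0, 0], [0, 0, 4, 1, 0], [0, 0, 0, 4, 0], [0, 0, 0, 0, 4]]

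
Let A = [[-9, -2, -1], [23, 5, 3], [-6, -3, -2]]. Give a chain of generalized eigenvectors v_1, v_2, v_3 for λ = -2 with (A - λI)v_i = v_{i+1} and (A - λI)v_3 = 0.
v_1 = [[0, 0, 1]]^T, v_2 = [[-1, 3, 0]]^T, v_3 = [[1, -2, -3]]^T

We seek v_1 ∈ ker((A + 2I)^3) \ ker((A + 2I)^2), then set v_{i+1} = (A + 2I) v_i.

One such chain is v_1 = [[0, 0, 1]]^T, v_2 = [[-1, 3, 0]]^T, v_3 = [[1, -2, -3]]^T. Check: (A + 2I) v_3 = [[0, 0, 0]]^T = 0.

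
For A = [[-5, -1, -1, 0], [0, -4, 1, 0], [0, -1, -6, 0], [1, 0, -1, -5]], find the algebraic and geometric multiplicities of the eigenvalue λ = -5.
algebraic multiplicity 4, geometric multiplicity 2

The characteristic polynomial is (x + 5)^4, so the factor x + 5 appears with exponent 4: the algebraic multiplicity is 4.

rank(A + 5I) = 2, so the eigenspace has dimension 4 - 2 = 2: the geometric multiplicity is 2.

Since 2 < 4, A is not diagonalizable.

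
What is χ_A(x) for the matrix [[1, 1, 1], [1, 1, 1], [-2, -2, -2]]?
xI - A = [[x - 1, -1, -1], [-1, x - 1, -1], [2, 2, x + 2]].

Expanding det(xI - A) along the first row:
det(xI - A) = + (x - 1)·det([[x - 1, -1], [2, x + 2]]) - (-1)·det([[-1, -1], [2, x + 2]]) + (-1)·det([[-1, x - 1], [2, 2]]).

Evaluating gives χ_A(x) = x^3.

χ_A(x) = x^3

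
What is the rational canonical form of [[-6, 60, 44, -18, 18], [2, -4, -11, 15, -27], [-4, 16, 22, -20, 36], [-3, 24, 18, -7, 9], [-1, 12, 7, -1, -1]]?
The invariant factors of A (the non-unit diagonal entries of the Smith normal form of xI - A over ℚ[x]) are (x - 2)^2, (x - 2)^2(x + 4), each dividing the next. The characteristic polynomial is their product, (x - 2)^4(x + 4).

The rational canonical form is the block-diagonal matrix of companion matrices C(f_i):
R = [[0, -4, 0, 0, 0], [1, 4, 0, 0, 0], [0, 0, 0, 0, -16], [0, 0, 1, 0, 12], [0, 0, 0, 1, 0]].

R = [[0, -4, 0, 0, 0], [1, 4, 0, 0, 0], [0, 0, 0, 0, -16], [0, 0, 1, 0, 12], [0, 0, 0, 1, 0]]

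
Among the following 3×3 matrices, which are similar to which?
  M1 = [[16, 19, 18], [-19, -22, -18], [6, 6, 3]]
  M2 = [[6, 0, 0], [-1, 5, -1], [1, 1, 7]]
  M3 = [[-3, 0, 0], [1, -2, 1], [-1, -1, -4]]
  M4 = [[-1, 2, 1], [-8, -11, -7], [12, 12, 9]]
Characteristic polynomials: χ_{M1} = (x - 3)(x + 3)^2, χ_{M2} = (x - 6)^3, χ_{M3} = (x + 3)^3, χ_{M4} = (x - 3)(x + 3)^2.

{M1, M4}: invariant factors (x - 3)(x + 3)^2.

{M2}: invariant factors x - 6, (x - 6)^2.

{M3}: invariant factors x + 3, (x + 3)^2.

Matrices are similar if and only if their invariant-factor lists agree; the partition into similarity classes is {M1, M4}, {M2}, {M3}.

3 classes: {M1, M4}, {M2}, {M3}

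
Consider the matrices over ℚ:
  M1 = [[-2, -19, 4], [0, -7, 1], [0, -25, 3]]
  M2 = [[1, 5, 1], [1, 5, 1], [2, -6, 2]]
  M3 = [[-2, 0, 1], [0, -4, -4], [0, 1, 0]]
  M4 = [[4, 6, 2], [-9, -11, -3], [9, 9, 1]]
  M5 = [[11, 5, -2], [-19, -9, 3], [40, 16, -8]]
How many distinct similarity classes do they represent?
3 classes: {M1, M3, M5}, {M2}, {M4}

Characteristic polynomials: χ_{M1} = (x + 2)^3, χ_{M2} = x(x - 4)^2, χ_{M3} = (x + 2)^3, χ_{M4} = (x + 2)^3, χ_{M5} = (x + 2)^3.

{M1, M3, M5}: invariant factors (x + 2)^3.

{M2}: invariant factors x(x - 4)^2.

{M4}: invariant factors x + 2, (x + 2)^2.

Matrices are similar if and only if their invariant-factor lists agree; the partition into similarity classes is {M1, M3, M5}, {M2}, {M4}.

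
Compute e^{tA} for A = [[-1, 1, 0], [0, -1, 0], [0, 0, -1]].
e^{tA} = [[e^{-t}, t*e^{-t}, 0], [0, e^{-t}, 0], [0, 0, e^{-t}]]

A has Jordan form J = [[-1, 1, 0], [0, -1, 0], [0, 0, -1]] with A = PJP^{-1}, so e^{tA} = P e^{tJ} P^{-1}.

For a Jordan block J_k(λ), e^{tJ_k(λ)} = e^{λt} · (I + tN + t^2 N^2/2! + ... + t^{k-1} N^{k-1}/(k-1)!) where N is the nilpotent superdiagonal part.

Assembling the blocks and conjugating back gives the entries of e^{tA} as shown above.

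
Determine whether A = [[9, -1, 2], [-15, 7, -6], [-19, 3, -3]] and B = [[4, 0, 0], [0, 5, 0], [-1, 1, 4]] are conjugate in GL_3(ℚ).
Yes.

Two matrices over a field are similar if and only if they have the same invariant factors.

Both A and B have characteristic polynomial (x - 5)(x - 4)^2 and minimal polynomial (x - 5)(x - 4)^2. Computing further, both have invariant factors (x - 5)(x - 4)^2. Hence A and B are similar.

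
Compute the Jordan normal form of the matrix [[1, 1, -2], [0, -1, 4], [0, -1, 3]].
J = [[1, 1, 0], [0, 1, 0], [0, 0, 1]]

The characteristic polynomial is det(xI - A) = (x - 1)^3, so the eigenvalues are 1 (algebraic multiplicity 3).

For λ = 1: rank(A - I) = 1, rank((A - I)^2) = 0. The eigenspace has dimension 3 - 1 = 2, so there are 2 Jordan blocks; the rank sequence gives block sizes [2, 1].

Assembling the blocks gives the Jordan form J above.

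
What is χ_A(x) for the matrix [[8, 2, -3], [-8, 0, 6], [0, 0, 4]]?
xI - A = [[x - 8, -2, 3], [8, x, -6], [0, 0, x - 4]].

Expanding det(xI - A) along the first row:
det(xI - A) = + (x - 8)·det([[x, -6], [0, x - 4]]) - (-2)·det([[8, -6], [0, x - 4]]) + (3)·det([[8, x], [0, 0]]).

Evaluating gives χ_A(x) = x^3 - 12x^2 + 48x - 64 = (x - 4)^3.

χ_A(x) = (x - 4)^3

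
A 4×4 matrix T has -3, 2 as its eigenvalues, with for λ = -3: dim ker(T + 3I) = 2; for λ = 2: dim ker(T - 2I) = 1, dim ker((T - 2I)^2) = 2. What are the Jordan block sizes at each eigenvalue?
λ = -3: successive nullity increments [2] count blocks of size ≥ k; block sizes are [1, 1].
λ = 2: successive nullity increments [1, 1] count blocks of size ≥ k; block sizes are [2].

Jordan blocks: (-3, 1), (-3, 1), (2, 2)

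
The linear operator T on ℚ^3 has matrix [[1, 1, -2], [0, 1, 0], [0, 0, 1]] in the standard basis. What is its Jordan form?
J = [[1, 1, 0], [0, 1, 0], [0, 0, 1]]

The characteristic polynomial is det(xI - A) = (x - 1)^3, so the eigenvalues are 1 (algebraic multiplicity 3).

For λ = 1: rank(A - I) = 1, rank((A - I)^2) = 0. The eigenspace has dimension 3 - 1 = 2, so there are 2 Jordan blocks; the rank sequence gives block sizes [2, 1].

Assembling the blocks gives the Jordan form J above.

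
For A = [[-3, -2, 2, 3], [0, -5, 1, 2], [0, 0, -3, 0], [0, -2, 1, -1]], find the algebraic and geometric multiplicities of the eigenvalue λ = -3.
algebraic multiplicity 4, geometric multiplicity 2

The characteristic polynomial is (x + 3)^4, so the factor x + 3 appears with exponent 4: the algebraic multiplicity is 4.

rank(A + 3I) = 2, so the eigenspace has dimension 4 - 2 = 2: the geometric multiplicity is 2.

Since 2 < 4, A is not diagonalizable.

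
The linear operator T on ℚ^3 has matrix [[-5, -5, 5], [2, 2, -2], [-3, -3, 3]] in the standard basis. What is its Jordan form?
J = [[0, 1, 0], [0, 0, 0], [0, 0, 0]]

The characteristic polynomial is det(xI - A) = x^3, so the eigenvalues are 0 (algebraic multiplicity 3).

For λ = 0: rank(A) = 1, rank(A^2) = 0. The eigenspace has dimension 3 - 1 = 2, so there are 2 Jordan blocks; the rank sequence gives block sizes [2, 1].

Assembling the blocks gives the Jordan form J above.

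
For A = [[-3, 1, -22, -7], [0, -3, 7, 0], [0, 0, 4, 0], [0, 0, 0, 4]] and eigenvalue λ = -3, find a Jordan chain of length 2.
v_1 = [[1, 1, 0, 0]]^T, v_2 = [[1, 0, 0, 0]]^T

We seek v_1 ∈ ker((A + 3I)^2) \ ker(A + 3I), then set v_{i+1} = (A + 3I) v_i.

One such chain is v_1 = [[1, 1, 0, 0]]^T, v_2 = [[1, 0, 0, 0]]^T. Check: (A + 3I) v_2 = [[0, 0, 0, 0]]^T = 0.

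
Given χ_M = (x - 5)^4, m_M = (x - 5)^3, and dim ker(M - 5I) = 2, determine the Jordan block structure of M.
Jordan blocks: (5, 3), (5, 1)

λ = 5: algebraic multiplicity 4 (exponent in χ_M), largest block size 3 (exponent in m_M), 2 blocks (geometric multiplicity). These force block sizes [3, 1].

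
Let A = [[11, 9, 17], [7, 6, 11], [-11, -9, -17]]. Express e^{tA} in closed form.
A has Jordan form J = [[0, 1, 0], [0, 0, 1], [0, 0, 0]] with A = PJP^{-1}, so e^{tA} = P e^{tJ} P^{-1}.

For a Jordan block J_k(λ), e^{tJ_k(λ)} = e^{λt} · (I + tN + t^2 N^2/2! + ... + t^{k-1} N^{k-1}/(k-1)!) where N is the nilpotent superdiagonal part.

Assembling the blocks and conjugating back gives the entries of e^{tA} as shown above.

e^{tA} = [[-3*t^2/2 + 11*t + 1, 9*t, t*(34 - 3*t)/2], [t*(7 - t), 6*t + 1, t*(11 - t)], [t*(3*t - 22)/2, -9*t, 3*t^2/2 - 17*t + 1]]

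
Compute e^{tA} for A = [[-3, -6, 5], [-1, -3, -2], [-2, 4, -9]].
e^{tA} = [[(2*t + 1)*e^{-5*t}, 2*t*(-t - 3)*e^{-5*t}, t*(t + 5)*e^{-5*t}], [-t*e^{-5*t}, (t^2 + 2*t + 1)*e^{-5*t}, t*(-t - 4)*e^{-5*t}/2], [-2*t*e^{-5*t}, 2*t*(t + 2)*e^{-5*t}, (-t^2 - 4*t + 1)*e^{-5*t}]]

A has Jordan form J = [[-5, 1, 0], [0, -5, 1], [0, 0, -5]] with A = PJP^{-1}, so e^{tA} = P e^{tJ} P^{-1}.

For a Jordan block J_k(λ), e^{tJ_k(λ)} = e^{λt} · (I + tN + t^2 N^2/2! + ... + t^{k-1} N^{k-1}/(k-1)!) where N is the nilpotent superdiagonal part.

Assembling the blocks and conjugating back gives the entries of e^{tA} as shown above.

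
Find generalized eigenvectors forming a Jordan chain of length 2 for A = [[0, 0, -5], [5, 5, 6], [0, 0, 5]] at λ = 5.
v_1 = [[-1, 1, 1]]^T, v_2 = [[0, 1, 0]]^T

We seek v_1 ∈ ker((A - 5I)^2) \ ker(A - 5I), then set v_{i+1} = (A - 5I) v_i.

One such chain is v_1 = [[-1, 1, 1]]^T, v_2 = [[0, 1, 0]]^T. Check: (A - 5I) v_2 = [[0, 0, 0]]^T = 0.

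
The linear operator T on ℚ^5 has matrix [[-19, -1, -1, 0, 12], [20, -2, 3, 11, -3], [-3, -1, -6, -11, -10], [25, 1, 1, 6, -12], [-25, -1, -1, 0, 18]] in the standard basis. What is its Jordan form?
The characteristic polynomial is det(xI - A) = (x - 6)^2(x + 5)^3, so the eigenvalues are -5 (algebraic multiplicity 3), 6 (algebraic multiplicity 2).

For λ = -5: rank(A + 5I) = 3, rank((A + 5I)^2) = 2. The eigenspace has dimension 5 - 3 = 2, so there are 2 Jordan blocks; the rank sequence gives block sizes [2, 1].

For λ = 6: rank(A - 6I) = 3. The eigenspace has dimension 5 - 3 = 2, so there are 2 Jordan blocks; the rank sequence gives block sizes [1, 1].

Assembling the blocks gives the Jordan form J above.

J = [[-5, 1, 0, 0, 0], [0, -5, 0, 0, 0], [0, 0, -5, 0, 0], [0, 0, 0, 6, 0], [0, 0, 0, 0, 6]]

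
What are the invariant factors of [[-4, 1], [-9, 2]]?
(x + 1)^2

The Jordan structure of A has elementary divisors (x + 1)^2. Arranging the block sizes at each eigenvalue in decreasing order and taking row products gives the invariant factors.

Invariant factors (smallest first, each dividing the next): (x + 1)^2.

Check: the last factor (x + 1)^2 is the minimal polynomial, and the product (x + 1)^2 is the characteristic polynomial.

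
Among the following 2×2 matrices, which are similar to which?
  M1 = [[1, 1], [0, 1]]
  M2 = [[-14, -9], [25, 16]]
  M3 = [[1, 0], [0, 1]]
2 classes: {M1, M2}, {M3}

Characteristic polynomials: χ_{M1} = (x - 1)^2, χ_{M2} = (x - 1)^2, χ_{M3} = (x - 1)^2.

{M1, M2}: invariant factors (x - 1)^2.

{M3}: invariant factors x - 1, x - 1.

Matrices are similar if and only if their invariant-factor lists agree; the partition into similarity classes is {M1, M2}, {M3}.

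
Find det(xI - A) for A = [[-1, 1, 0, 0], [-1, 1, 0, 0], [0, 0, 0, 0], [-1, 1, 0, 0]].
xI - A = [[x + 1, -1, 0, 0], [1, x - 1, 0, 0], [0, 0, x, 0], [1, -1, 0, x]].

Expanding det(xI - A) along the first row:
det(xI - A) = + (x + 1)·det([[x - 1, 0, 0], [0, x, 0], [-1, 0, x]]) - (-1)·det([[1, 0, 0], [0, x, 0], [1, 0, x]]) + (0)·det([[1, x - 1, 0], [0, 0, 0], [1, -1, x]]) - (0)·det([[1, x - 1, 0], [0, 0, x], [1, -1, 0]]).

Evaluating gives χ_A(x) = x^4.

χ_A(x) = x^4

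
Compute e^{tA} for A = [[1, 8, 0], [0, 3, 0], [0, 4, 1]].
e^{tA} = [[e^{t}, 4*(e^{2*t} - 1)*e^{t}, 0], [0, e^{3*t}, 0], [0, 2*(e^{2*t} - 1)*e^{t}, e^{t}]]

A has Jordan form J = [[1, 0, 0], [0, 1, 0], [0, 0, 3]] with A = PJP^{-1}, so e^{tA} = P e^{tJ} P^{-1}.

For a Jordan block J_k(λ), e^{tJ_k(λ)} = e^{λt} · (I + tN + t^2 N^2/2! + ... + t^{k-1} N^{k-1}/(k-1)!) where N is the nilpotent superdiagonal part.

Assembling the blocks and conjugating back gives the entries of e^{tA} as shown above.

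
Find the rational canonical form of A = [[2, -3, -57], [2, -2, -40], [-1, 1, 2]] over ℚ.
The invariant factors of A (the non-unit diagonal entries of the Smith normal form of xI - A over ℚ[x]) are (x - 3)^2(x + 4), each dividing the next. The characteristic polynomial is their product, (x - 3)^2(x + 4).

The rational canonical form is the block-diagonal matrix of companion matrices C(f_i):
R = [[0, 0, -36], [1, 0, 15], [0, 1, 2]].

R = [[0, 0, -36], [1, 0, 15], [0, 1, 2]]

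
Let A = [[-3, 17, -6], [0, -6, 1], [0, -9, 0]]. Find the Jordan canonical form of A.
The characteristic polynomial is det(xI - A) = (x + 3)^3, so the eigenvalues are -3 (algebraic multiplicity 3).

For λ = -3: rank(A + 3I) = 2, rank((A + 3I)^2) = 1, rank((A + 3I)^3) = 0. The eigenspace has dimension 3 - 2 = 1, so there is 1 Jordan block; the rank sequence gives block sizes [3].

Assembling the blocks gives the Jordan form J above.

J = [[-3, 1, 0], [0, -3, 1], [0, 0, -3]]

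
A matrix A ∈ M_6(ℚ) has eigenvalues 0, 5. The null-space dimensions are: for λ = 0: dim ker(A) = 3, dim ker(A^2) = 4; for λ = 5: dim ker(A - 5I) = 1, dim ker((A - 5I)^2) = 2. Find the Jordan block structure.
λ = 0: successive nullity increments [3, 1] count blocks of size ≥ k; block sizes are [2, 1, 1].
λ = 5: successive nullity increments [1, 1] count blocks of size ≥ k; block sizes are [2].

Jordan blocks: (0, 2), (0, 1), (0, 1), (5, 2)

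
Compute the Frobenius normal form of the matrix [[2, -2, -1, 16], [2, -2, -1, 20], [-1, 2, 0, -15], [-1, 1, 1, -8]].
R = [[0, 0, 0, -4], [1, 0, 0, 16], [0, 1, 0, -12], [0, 0, 1, -8]]

The invariant factors of A (the non-unit diagonal entries of the Smith normal form of xI - A over ℚ[x]) are (x^2 + 4x - 2)^2, each dividing the next. The characteristic polynomial is their product, (x^2 + 4x - 2)^2.

The rational canonical form is the block-diagonal matrix of companion matrices C(f_i):
R = [[0, 0, 0, -4], [1, 0, 0, 16], [0, 1, 0, -12], [0, 0, 1, -8]].

Note the characteristic polynomial does not split into linear factors over ℚ, so A has no Jordan form over ℚ; the rational canonical form exists over any field.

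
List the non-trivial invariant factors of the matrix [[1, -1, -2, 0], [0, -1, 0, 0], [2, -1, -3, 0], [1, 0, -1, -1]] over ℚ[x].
The Jordan structure of A has elementary divisors (x + 1)^2, (x + 1)^2. Arranging the block sizes at each eigenvalue in decreasing order and taking row products gives the invariant factors.

Invariant factors (smallest first, each dividing the next): (x + 1)^2, (x + 1)^2.

Check: the last factor (x + 1)^2 is the minimal polynomial, and the product (x + 1)^4 is the characteristic polynomial.

(x + 1)^2, (x + 1)^2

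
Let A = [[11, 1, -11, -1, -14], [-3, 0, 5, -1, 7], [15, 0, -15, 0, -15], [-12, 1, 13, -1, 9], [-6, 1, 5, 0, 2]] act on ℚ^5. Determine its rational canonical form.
R = [[0, 3, 0, 0, 0], [1, -4, 0, 0, 0], [0, 0, 0, 0, -15], [0, 0, 1, 0, 23], [0, 0, 0, 1, 1]]

The invariant factors of A (the non-unit diagonal entries of the Smith normal form of xI - A over ℚ[x]) are x^2 + 4x - 3, (x - 5)(x^2 + 4x - 3), each dividing the next. The characteristic polynomial is their product, (x - 5)(x^2 + 4x - 3)^2.

The rational canonical form is the block-diagonal matrix of companion matrices C(f_i):
R = [[0, 3, 0, 0, 0], [1, -4, 0, 0, 0], [0, 0, 0, 0, -15], [0, 0, 1, 0, 23], [0, 0, 0, 1, 1]].

Note the characteristic polynomial does not split into linear factors over ℚ, so A has no Jordan form over ℚ; the rational canonical form exists over any field.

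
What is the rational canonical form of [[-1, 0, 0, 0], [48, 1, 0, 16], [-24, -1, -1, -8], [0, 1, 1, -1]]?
The invariant factors of A (the non-unit diagonal entries of the Smith normal form of xI - A over ℚ[x]) are x + 1, (x - 3)(x + 1)(x + 3), each dividing the next. The characteristic polynomial is their product, (x - 3)(x + 1)^2(x + 3).

The rational canonical form is the block-diagonal matrix of companion matrices C(f_i):
R = [[-1, 0, 0, 0], [0, 0, 0, 9], [0, 1, 0, 9], [0, 0, 1, -1]].

R = [[-1, 0, 0, 0], [0, 0, 0, 9], [0, 1, 0, 9], [0, 0, 1, -1]]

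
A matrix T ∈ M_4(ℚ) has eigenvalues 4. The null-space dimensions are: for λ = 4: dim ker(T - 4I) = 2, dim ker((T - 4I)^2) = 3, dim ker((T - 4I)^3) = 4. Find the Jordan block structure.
λ = 4: successive nullity increments [2, 1, 1] count blocks of size ≥ k; block sizes are [3, 1].

Jordan blocks: (4, 3), (4, 1)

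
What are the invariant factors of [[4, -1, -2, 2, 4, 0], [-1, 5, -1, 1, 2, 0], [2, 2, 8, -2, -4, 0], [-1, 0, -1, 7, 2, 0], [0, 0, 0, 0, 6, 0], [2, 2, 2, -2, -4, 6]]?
The Jordan structure of A has elementary divisors (x - 6)^3, (x - 6), (x - 6), (x - 6). Arranging the block sizes at each eigenvalue in decreasing order and taking row products gives the invariant factors.

Invariant factors (smallest first, each dividing the next): x - 6, x - 6, x - 6, (x - 6)^3.

Check: the last factor (x - 6)^3 is the minimal polynomial, and the product (x - 6)^6 is the characteristic polynomial.

x - 6, x - 6, x - 6, (x - 6)^3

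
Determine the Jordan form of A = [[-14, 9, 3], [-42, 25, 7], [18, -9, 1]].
The characteristic polynomial is det(xI - A) = (x - 4)^3, so the eigenvalues are 4 (algebraic multiplicity 3).

For λ = 4: rank(A - 4I) = 1, rank((A - 4I)^2) = 0. The eigenspace has dimension 3 - 1 = 2, so there are 2 Jordan blocks; the rank sequence gives block sizes [2, 1].

Assembling the blocks gives the Jordan form J above.

J = [[4, 1, 0], [0, 4, 0], [0, 0, 4]]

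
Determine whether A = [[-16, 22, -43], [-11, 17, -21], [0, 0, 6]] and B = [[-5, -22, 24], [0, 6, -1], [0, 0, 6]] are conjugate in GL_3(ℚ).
Two matrices over a field are similar if and only if they have the same invariant factors.

Both A and B have characteristic polynomial (x - 6)^2(x + 5) and minimal polynomial (x - 6)^2(x + 5). Computing further, both have invariant factors (x - 6)^2(x + 5). Hence A and B are similar.

Yes.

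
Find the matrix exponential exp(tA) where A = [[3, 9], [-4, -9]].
A has Jordan form J = [[-3, 1], [0, -3]] with A = PJP^{-1}, so e^{tA} = P e^{tJ} P^{-1}.

For a Jordan block J_k(λ), e^{tJ_k(λ)} = e^{λt} · (I + tN + t^2 N^2/2! + ... + t^{k-1} N^{k-1}/(k-1)!) where N is the nilpotent superdiagonal part.

Assembling the blocks and conjugating back gives the entries of e^{tA} as shown above.

e^{tA} = [[(6*t + 1)*e^{-3*t}, 9*t*e^{-3*t}], [-4*t*e^{-3*t}, (1 - 6*t)*e^{-3*t}]]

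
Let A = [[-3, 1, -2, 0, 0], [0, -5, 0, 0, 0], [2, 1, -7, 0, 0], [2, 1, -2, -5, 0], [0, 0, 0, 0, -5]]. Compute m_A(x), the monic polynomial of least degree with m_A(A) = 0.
m_A(x) = (x + 5)^2

The characteristic polynomial factors as (x + 5)^5. The minimal polynomial is ∏(x - λ)^{k_λ} where k_λ is the size of the largest Jordan block at λ.

For λ = -5: rank(A + 5I) = 1, and the largest Jordan block has size 2 (the smallest k with rank((A + 5I)^k) = rank((A + 5I)^(k+1))).

So m_A(x) = (x + 5)^2.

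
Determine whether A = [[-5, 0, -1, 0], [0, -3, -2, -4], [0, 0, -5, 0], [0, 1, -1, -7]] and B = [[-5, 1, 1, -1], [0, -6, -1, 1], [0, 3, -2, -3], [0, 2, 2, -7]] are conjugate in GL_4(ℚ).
Both have characteristic polynomial (x + 5)^4 and minimal polynomial (x + 5)^2. But rank(A + 5I) = 2 for A while rank(B + 5I) = 1 for B, so the number of Jordan blocks at λ = -5 differs. A and B are not similar.

No.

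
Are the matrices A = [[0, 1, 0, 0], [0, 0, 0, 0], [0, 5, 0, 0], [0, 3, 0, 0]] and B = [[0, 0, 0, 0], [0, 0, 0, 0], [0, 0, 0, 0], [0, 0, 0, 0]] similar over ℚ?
No.

Both have characteristic polynomial x^4, but the minimal polynomial of A is x^2 while the minimal polynomial of B is x. The minimal polynomial is a similarity invariant, so A and B are not similar.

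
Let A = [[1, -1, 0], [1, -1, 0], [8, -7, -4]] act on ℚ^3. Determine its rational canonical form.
The invariant factors of A (the non-unit diagonal entries of the Smith normal form of xI - A over ℚ[x]) are x^2(x + 4), each dividing the next. The characteristic polynomial is their product, x^2(x + 4).

The rational canonical form is the block-diagonal matrix of companion matrices C(f_i):
R = [[0, 0, 0], [1, 0, 0], [0, 1, -4]].

R = [[0, 0, 0], [1, 0, 0], [0, 1, -4]]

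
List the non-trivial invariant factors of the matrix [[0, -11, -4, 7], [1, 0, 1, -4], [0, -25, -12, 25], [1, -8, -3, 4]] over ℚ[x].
The Jordan structure of A has elementary divisors (x + 2)^2, (x + 2)^2. Arranging the block sizes at each eigenvalue in decreasing order and taking row products gives the invariant factors.

Invariant factors (smallest first, each dividing the next): (x + 2)^2, (x + 2)^2.

Check: the last factor (x + 2)^2 is the minimal polynomial, and the product (x + 2)^4 is the characteristic polynomial.

(x + 2)^2, (x + 2)^2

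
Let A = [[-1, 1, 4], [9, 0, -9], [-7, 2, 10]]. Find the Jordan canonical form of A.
The characteristic polynomial is det(xI - A) = (x - 3)^3, so the eigenvalues are 3 (algebraic multiplicity 3).

For λ = 3: rank(A - 3I) = 2, rank((A - 3I)^2) = 1, rank((A - 3I)^3) = 0. The eigenspace has dimension 3 - 2 = 1, so there is 1 Jordan block; the rank sequence gives block sizes [3].

Assembling the blocks gives the Jordan form J above.

J = [[3, 1, 0], [0, 3, 1], [0, 0, 3]]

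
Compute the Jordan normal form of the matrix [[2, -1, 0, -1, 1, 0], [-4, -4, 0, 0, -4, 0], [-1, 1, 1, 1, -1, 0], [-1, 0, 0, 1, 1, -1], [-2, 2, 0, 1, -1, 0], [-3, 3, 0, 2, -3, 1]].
The characteristic polynomial is det(xI - A) = (x - 1)^4(x + 2)^2, so the eigenvalues are -2 (algebraic multiplicity 2), 1 (algebraic multiplicity 4).

For λ = -2: rank(A + 2I) = 5, rank((A + 2I)^2) = 4. The eigenspace has dimension 6 - 5 = 1, so there is 1 Jordan block; the rank sequence gives block sizes [2].

For λ = 1: rank(A - I) = 4, rank((A - I)^2) = 3, rank((A - I)^3) = 2. The eigenspace has dimension 6 - 4 = 2, so there are 2 Jordan blocks; the rank sequence gives block sizes [3, 1].

Assembling the blocks gives the Jordan form J above.

J = [[-2, 1, 0, 0, 0, 0], [0, -2, 0, 0, 0, 0], [0, 0, 1, 1, 0, 0], [0, 0, 0, 1, 1, 0], [0, 0, 0, 0, 1, 0], [0, 0, 0, 0, 0, 1]]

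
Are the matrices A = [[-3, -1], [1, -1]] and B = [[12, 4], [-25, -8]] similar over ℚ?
trace(A) = -4 but trace(B) = 4. The trace is a similarity invariant, so A and B are not similar.

No.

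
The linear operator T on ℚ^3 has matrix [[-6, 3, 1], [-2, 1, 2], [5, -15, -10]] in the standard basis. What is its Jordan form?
J = [[-5, 1, 0], [0, -5, 0], [0, 0, -5]]

The characteristic polynomial is det(xI - A) = (x + 5)^3, so the eigenvalues are -5 (algebraic multiplicity 3).

For λ = -5: rank(A + 5I) = 1, rank((A + 5I)^2) = 0. The eigenspace has dimension 3 - 1 = 2, so there are 2 Jordan blocks; the rank sequence gives block sizes [2, 1].

Assembling the blocks gives the Jordan form J above.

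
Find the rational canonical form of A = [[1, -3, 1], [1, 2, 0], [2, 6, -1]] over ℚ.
R = [[0, 0, -3], [1, 0, 0], [0, 1, 2]]

The invariant factors of A (the non-unit diagonal entries of the Smith normal form of xI - A over ℚ[x]) are (x + 1)(x^2 - 3x + 3), each dividing the next. The characteristic polynomial is their product, (x + 1)(x^2 - 3x + 3).

The rational canonical form is the block-diagonal matrix of companion matrices C(f_i):
R = [[0, 0, -3], [1, 0, 0], [0, 1, 2]].

Note the characteristic polynomial does not split into linear factors over ℚ, so A has no Jordan form over ℚ; the rational canonical form exists over any field.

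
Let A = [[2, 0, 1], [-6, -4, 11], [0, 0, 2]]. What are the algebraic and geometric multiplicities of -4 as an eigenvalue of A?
algebraic multiplicity 1, geometric multiplicity 1

The characteristic polynomial is (x - 2)^2(x + 4), so the factor x + 4 appears with exponent 1: the algebraic multiplicity is 1.

rank(A + 4I) = 2, so the eigenspace has dimension 3 - 2 = 1: the geometric multiplicity is 1.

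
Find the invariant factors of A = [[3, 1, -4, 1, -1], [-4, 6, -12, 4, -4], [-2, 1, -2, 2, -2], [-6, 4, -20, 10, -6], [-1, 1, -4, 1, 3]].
x - 4, (x - 4)^2, (x - 4)^2

The Jordan structure of A has elementary divisors (x - 4)^2, (x - 4)^2, (x - 4). Arranging the block sizes at each eigenvalue in decreasing order and taking row products gives the invariant factors.

Invariant factors (smallest first, each dividing the next): x - 4, (x - 4)^2, (x - 4)^2.

Check: the last factor (x - 4)^2 is the minimal polynomial, and the product (x - 4)^5 is the characteristic polynomial.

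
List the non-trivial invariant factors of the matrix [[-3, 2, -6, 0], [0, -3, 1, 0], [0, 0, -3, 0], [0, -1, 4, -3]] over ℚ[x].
The Jordan structure of A has elementary divisors (x + 3)^3, (x + 3). Arranging the block sizes at each eigenvalue in decreasing order and taking row products gives the invariant factors.

Invariant factors (smallest first, each dividing the next): x + 3, (x + 3)^3.

Check: the last factor (x + 3)^3 is the minimal polynomial, and the product (x + 3)^4 is the characteristic polynomial.

x + 3, (x + 3)^3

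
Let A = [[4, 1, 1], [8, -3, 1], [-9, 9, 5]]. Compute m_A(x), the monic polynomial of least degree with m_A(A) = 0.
m_A(x) = (x - 5)^2(x + 4)

The characteristic polynomial factors as (x - 5)^2(x + 4). The minimal polynomial is ∏(x - λ)^{k_λ} where k_λ is the size of the largest Jordan block at λ.

For λ = -4: rank(A + 4I) = 2, and the largest Jordan block has size 1 (the smallest k with rank((A + 4I)^k) = rank((A + 4I)^(k+1))).
For λ = 5: rank(A - 5I) = 2, and the largest Jordan block has size 2 (the smallest k with rank((A - 5I)^k) = rank((A - 5I)^(k+1))).

So m_A(x) = (x - 5)^2(x + 4).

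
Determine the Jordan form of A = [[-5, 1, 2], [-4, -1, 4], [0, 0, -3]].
The characteristic polynomial is det(xI - A) = (x + 3)^3, so the eigenvalues are -3 (algebraic multiplicity 3).

For λ = -3: rank(A + 3I) = 1, rank((A + 3I)^2) = 0. The eigenspace has dimension 3 - 1 = 2, so there are 2 Jordan blocks; the rank sequence gives block sizes [2, 1].

Assembling the blocks gives the Jordan form J above.

J = [[-3, 1, 0], [0, -3, 0], [0, 0, -3]]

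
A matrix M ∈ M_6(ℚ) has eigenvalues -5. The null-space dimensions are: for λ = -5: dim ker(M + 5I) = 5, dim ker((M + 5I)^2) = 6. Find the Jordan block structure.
λ = -5: successive nullity increments [5, 1] count blocks of size ≥ k; block sizes are [2, 1, 1, 1, 1].

Jordan blocks: (-5, 2), (-5, 1), (-5, 1), (-5, 1), (-5, 1)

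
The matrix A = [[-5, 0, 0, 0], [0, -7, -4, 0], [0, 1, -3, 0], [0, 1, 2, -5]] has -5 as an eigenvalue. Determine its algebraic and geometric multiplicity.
algebraic multiplicity 4, geometric multiplicity 3

The characteristic polynomial is (x + 5)^4, so the factor x + 5 appears with exponent 4: the algebraic multiplicity is 4.

rank(A + 5I) = 1, so the eigenspace has dimension 4 - 1 = 3: the geometric multiplicity is 3.

Since 3 < 4, A is not diagonalizable.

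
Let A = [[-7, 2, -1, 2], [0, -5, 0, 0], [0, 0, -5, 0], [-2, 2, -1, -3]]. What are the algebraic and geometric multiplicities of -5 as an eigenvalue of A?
The characteristic polynomial is (x + 5)^4, so the factor x + 5 appears with exponent 4: the algebraic multiplicity is 4.

rank(A + 5I) = 1, so the eigenspace has dimension 4 - 1 = 3: the geometric multiplicity is 3.

Since 3 < 4, A is not diagonalizable.

algebraic multiplicity 4, geometric multiplicity 3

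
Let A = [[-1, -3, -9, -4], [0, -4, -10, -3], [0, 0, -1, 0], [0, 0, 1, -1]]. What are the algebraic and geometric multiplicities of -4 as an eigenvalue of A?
algebraic multiplicity 1, geometric multiplicity 1

The characteristic polynomial is (x + 1)^3(x + 4), so the factor x + 4 appears with exponent 1: the algebraic multiplicity is 1.

rank(A + 4I) = 3, so the eigenspace has dimension 4 - 3 = 1: the geometric multiplicity is 1.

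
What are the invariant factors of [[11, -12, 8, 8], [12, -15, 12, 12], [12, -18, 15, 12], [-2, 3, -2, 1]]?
The Jordan structure of A has elementary divisors (x - 3)^2, (x - 3), (x - 3). Arranging the block sizes at each eigenvalue in decreasing order and taking row products gives the invariant factors.

Invariant factors (smallest first, each dividing the next): x - 3, x - 3, (x - 3)^2.

Check: the last factor (x - 3)^2 is the minimal polynomial, and the product (x - 3)^4 is the characteristic polynomial.

x - 3, x - 3, (x - 3)^2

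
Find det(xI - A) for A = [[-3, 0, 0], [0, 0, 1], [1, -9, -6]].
xI - A = [[x + 3, 0, 0], [0, x, -1], [-1, 9, x + 6]].

Expanding det(xI - A) along the first row:
det(xI - A) = + (x + 3)·det([[x, -1], [9, x + 6]]) - (0)·det([[0, -1], [-1, x + 6]]) + (0)·det([[0, x], [-1, 9]]).

Evaluating gives χ_A(x) = x^3 + 9x^2 + 27x + 27 = (x + 3)^3.

χ_A(x) = (x + 3)^3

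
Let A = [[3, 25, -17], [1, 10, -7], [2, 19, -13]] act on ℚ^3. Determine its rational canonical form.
The invariant factors of A (the non-unit diagonal entries of the Smith normal form of xI - A over ℚ[x]) are x^3 + 3x - 1, each dividing the next. The characteristic polynomial is their product, x^3 + 3x - 1.

The rational canonical form is the block-diagonal matrix of companion matrices C(f_i):
R = [[0, 0, 1], [1, 0, -3], [0, 1, 0]].

Note the characteristic polynomial does not split into linear factors over ℚ, so A has no Jordan form over ℚ; the rational canonical form exists over any field.

R = [[0, 0, 1], [1, 0, -3], [0, 1, 0]]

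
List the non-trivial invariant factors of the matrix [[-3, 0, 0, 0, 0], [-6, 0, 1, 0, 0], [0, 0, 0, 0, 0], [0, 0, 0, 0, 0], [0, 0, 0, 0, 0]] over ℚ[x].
x, x, x^2(x + 3)

The Jordan structure of A has elementary divisors (x + 3), x^2, x, x. Arranging the block sizes at each eigenvalue in decreasing order and taking row products gives the invariant factors.

Invariant factors (smallest first, each dividing the next): x, x, x^2(x + 3).

Check: the last factor x^2(x + 3) is the minimal polynomial, and the product x^4(x + 3) is the characteristic polynomial.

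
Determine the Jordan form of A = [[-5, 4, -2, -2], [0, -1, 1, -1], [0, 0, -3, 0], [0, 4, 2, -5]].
The characteristic polynomial is det(xI - A) = (x + 3)^3(x + 5), so the eigenvalues are -5 (algebraic multiplicity 1), -3 (algebraic multiplicity 3).

For λ = -5: algebraic multiplicity 1 gives one 1×1 block.

For λ = -3: rank(A + 3I) = 2, rank((A + 3I)^2) = 1. The eigenspace has dimension 4 - 2 = 2, so there are 2 Jordan blocks; the rank sequence gives block sizes [2, 1].

Assembling the blocks gives the Jordan form J above.

J = [[-5, 0, 0, 0], [0, -3, 1, 0], [0, 0, -3, 0], [0, 0, 0, -3]]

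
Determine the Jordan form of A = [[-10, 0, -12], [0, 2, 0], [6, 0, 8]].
J = [[-4, 0, 0], [0, 2, 0], [0, 0, 2]]

The characteristic polynomial is det(xI - A) = (x - 2)^2(x + 4), so the eigenvalues are -4 (algebraic multiplicity 1), 2 (algebraic multiplicity 2).

For λ = -4: algebraic multiplicity 1 gives one 1×1 block.

For λ = 2: rank(A - 2I) = 1. The eigenspace has dimension 3 - 1 = 2, so there are 2 Jordan blocks; the rank sequence gives block sizes [1, 1].

Assembling the blocks gives the Jordan form J above.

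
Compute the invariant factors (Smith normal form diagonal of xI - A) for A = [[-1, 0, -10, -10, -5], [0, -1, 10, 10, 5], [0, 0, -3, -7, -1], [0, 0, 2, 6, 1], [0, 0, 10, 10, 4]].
The Jordan structure of A has elementary divisors (x + 1), (x + 1), (x + 1), (x - 4)^2. Arranging the block sizes at each eigenvalue in decreasing order and taking row products gives the invariant factors.

Invariant factors (smallest first, each dividing the next): x + 1, x + 1, (x - 4)^2(x + 1).

Check: the last factor (x - 4)^2(x + 1) is the minimal polynomial, and the product (x - 4)^2(x + 1)^3 is the characteristic polynomial.

x + 1, x + 1, (x - 4)^2(x + 1)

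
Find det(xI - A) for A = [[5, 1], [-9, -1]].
χ_A(x) = (x - 2)^2

xI - A = [[x - 5, -1], [9, x + 1]].

Expanding det(xI - A) along the first row:
det(xI - A) = + (x - 5)·det([[x + 1]]) - (-1)·det([[9]]).

Evaluating gives χ_A(x) = x^2 - 4x + 4 = (x - 2)^2.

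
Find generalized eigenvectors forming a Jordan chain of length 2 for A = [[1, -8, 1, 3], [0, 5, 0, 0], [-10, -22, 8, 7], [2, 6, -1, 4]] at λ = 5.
v_1 = [[-2, 1, 1, 0]]^T, v_2 = [[1, 0, 1, 1]]^T

We seek v_1 ∈ ker((A - 5I)^2) \ ker(A - 5I), then set v_{i+1} = (A - 5I) v_i.

One such chain is v_1 = [[-2, 1, 1, 0]]^T, v_2 = [[1, 0, 1, 1]]^T. Check: (A - 5I) v_2 = [[0, 0, 0, 0]]^T = 0.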